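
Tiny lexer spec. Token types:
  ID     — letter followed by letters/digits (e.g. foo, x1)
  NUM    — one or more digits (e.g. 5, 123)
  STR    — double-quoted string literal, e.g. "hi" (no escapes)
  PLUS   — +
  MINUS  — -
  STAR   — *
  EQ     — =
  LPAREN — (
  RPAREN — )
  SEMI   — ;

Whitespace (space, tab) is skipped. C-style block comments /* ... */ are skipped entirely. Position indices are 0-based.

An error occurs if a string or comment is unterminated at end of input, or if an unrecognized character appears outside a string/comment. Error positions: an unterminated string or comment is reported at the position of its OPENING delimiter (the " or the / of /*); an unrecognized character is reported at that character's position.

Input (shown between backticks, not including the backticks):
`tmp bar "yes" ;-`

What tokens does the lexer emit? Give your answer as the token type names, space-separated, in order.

pos=0: emit ID 'tmp' (now at pos=3)
pos=4: emit ID 'bar' (now at pos=7)
pos=8: enter STRING mode
pos=8: emit STR "yes" (now at pos=13)
pos=14: emit SEMI ';'
pos=15: emit MINUS '-'
DONE. 5 tokens: [ID, ID, STR, SEMI, MINUS]

Answer: ID ID STR SEMI MINUS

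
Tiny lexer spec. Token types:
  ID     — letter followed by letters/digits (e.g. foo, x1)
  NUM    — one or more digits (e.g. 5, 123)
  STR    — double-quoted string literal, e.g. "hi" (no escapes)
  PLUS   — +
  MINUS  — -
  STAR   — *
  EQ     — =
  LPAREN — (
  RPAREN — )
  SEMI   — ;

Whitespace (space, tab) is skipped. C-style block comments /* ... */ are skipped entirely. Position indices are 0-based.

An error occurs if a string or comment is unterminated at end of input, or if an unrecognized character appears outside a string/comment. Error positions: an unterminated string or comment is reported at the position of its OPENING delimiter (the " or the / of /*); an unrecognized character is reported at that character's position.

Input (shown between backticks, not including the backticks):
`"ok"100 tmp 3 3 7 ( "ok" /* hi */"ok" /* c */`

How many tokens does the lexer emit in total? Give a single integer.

pos=0: enter STRING mode
pos=0: emit STR "ok" (now at pos=4)
pos=4: emit NUM '100' (now at pos=7)
pos=8: emit ID 'tmp' (now at pos=11)
pos=12: emit NUM '3' (now at pos=13)
pos=14: emit NUM '3' (now at pos=15)
pos=16: emit NUM '7' (now at pos=17)
pos=18: emit LPAREN '('
pos=20: enter STRING mode
pos=20: emit STR "ok" (now at pos=24)
pos=25: enter COMMENT mode (saw '/*')
exit COMMENT mode (now at pos=33)
pos=33: enter STRING mode
pos=33: emit STR "ok" (now at pos=37)
pos=38: enter COMMENT mode (saw '/*')
exit COMMENT mode (now at pos=45)
DONE. 9 tokens: [STR, NUM, ID, NUM, NUM, NUM, LPAREN, STR, STR]

Answer: 9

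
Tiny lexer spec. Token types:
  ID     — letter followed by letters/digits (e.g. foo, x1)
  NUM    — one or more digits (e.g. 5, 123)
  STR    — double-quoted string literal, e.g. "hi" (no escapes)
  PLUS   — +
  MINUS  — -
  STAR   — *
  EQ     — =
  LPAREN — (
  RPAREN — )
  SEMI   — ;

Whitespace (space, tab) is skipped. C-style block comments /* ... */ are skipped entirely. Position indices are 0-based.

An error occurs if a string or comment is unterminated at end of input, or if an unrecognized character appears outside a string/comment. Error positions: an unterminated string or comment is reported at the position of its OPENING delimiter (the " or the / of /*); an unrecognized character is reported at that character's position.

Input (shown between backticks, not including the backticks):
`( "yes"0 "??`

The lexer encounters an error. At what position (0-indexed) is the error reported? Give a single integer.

Answer: 9

Derivation:
pos=0: emit LPAREN '('
pos=2: enter STRING mode
pos=2: emit STR "yes" (now at pos=7)
pos=7: emit NUM '0' (now at pos=8)
pos=9: enter STRING mode
pos=9: ERROR — unterminated string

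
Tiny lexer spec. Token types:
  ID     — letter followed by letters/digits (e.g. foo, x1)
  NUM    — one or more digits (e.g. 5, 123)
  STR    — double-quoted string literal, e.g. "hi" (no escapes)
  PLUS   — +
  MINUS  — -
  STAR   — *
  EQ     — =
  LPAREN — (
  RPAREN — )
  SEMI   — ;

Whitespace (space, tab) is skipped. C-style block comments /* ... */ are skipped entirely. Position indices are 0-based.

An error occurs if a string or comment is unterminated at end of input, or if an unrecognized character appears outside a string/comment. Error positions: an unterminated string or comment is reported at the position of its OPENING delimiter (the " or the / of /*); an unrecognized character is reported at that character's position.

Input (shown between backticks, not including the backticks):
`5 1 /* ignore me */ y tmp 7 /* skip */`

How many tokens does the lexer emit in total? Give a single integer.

Answer: 5

Derivation:
pos=0: emit NUM '5' (now at pos=1)
pos=2: emit NUM '1' (now at pos=3)
pos=4: enter COMMENT mode (saw '/*')
exit COMMENT mode (now at pos=19)
pos=20: emit ID 'y' (now at pos=21)
pos=22: emit ID 'tmp' (now at pos=25)
pos=26: emit NUM '7' (now at pos=27)
pos=28: enter COMMENT mode (saw '/*')
exit COMMENT mode (now at pos=38)
DONE. 5 tokens: [NUM, NUM, ID, ID, NUM]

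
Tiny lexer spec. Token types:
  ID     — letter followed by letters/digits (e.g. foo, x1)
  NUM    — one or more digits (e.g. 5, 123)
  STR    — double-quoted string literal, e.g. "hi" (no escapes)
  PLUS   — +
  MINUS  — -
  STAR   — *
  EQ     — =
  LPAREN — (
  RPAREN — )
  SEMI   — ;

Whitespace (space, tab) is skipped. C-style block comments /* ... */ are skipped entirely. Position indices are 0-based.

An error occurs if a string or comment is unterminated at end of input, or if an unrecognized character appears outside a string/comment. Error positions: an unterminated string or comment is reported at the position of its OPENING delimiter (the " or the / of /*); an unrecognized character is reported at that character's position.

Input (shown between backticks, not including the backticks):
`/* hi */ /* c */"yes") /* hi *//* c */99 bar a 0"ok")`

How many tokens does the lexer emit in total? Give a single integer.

pos=0: enter COMMENT mode (saw '/*')
exit COMMENT mode (now at pos=8)
pos=9: enter COMMENT mode (saw '/*')
exit COMMENT mode (now at pos=16)
pos=16: enter STRING mode
pos=16: emit STR "yes" (now at pos=21)
pos=21: emit RPAREN ')'
pos=23: enter COMMENT mode (saw '/*')
exit COMMENT mode (now at pos=31)
pos=31: enter COMMENT mode (saw '/*')
exit COMMENT mode (now at pos=38)
pos=38: emit NUM '99' (now at pos=40)
pos=41: emit ID 'bar' (now at pos=44)
pos=45: emit ID 'a' (now at pos=46)
pos=47: emit NUM '0' (now at pos=48)
pos=48: enter STRING mode
pos=48: emit STR "ok" (now at pos=52)
pos=52: emit RPAREN ')'
DONE. 8 tokens: [STR, RPAREN, NUM, ID, ID, NUM, STR, RPAREN]

Answer: 8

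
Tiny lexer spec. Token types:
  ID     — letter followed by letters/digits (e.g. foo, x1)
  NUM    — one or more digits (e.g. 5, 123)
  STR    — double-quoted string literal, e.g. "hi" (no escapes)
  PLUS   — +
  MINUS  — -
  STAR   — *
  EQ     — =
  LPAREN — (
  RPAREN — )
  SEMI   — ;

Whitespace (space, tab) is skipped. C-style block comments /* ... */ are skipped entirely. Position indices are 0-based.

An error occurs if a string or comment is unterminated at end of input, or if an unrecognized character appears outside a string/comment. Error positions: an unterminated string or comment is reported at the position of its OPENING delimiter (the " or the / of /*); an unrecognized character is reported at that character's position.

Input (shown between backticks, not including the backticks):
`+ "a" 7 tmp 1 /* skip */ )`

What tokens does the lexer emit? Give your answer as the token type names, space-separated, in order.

Answer: PLUS STR NUM ID NUM RPAREN

Derivation:
pos=0: emit PLUS '+'
pos=2: enter STRING mode
pos=2: emit STR "a" (now at pos=5)
pos=6: emit NUM '7' (now at pos=7)
pos=8: emit ID 'tmp' (now at pos=11)
pos=12: emit NUM '1' (now at pos=13)
pos=14: enter COMMENT mode (saw '/*')
exit COMMENT mode (now at pos=24)
pos=25: emit RPAREN ')'
DONE. 6 tokens: [PLUS, STR, NUM, ID, NUM, RPAREN]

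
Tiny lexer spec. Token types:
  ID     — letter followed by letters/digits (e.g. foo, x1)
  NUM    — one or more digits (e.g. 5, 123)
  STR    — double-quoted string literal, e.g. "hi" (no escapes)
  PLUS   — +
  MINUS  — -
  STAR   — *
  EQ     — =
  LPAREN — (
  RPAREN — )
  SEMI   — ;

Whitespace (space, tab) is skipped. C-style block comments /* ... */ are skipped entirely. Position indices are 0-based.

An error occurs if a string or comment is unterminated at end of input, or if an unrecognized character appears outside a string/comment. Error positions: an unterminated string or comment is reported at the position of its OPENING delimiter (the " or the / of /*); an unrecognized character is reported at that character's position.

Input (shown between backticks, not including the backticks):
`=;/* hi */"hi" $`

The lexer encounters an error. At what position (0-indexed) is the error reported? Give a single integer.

Answer: 15

Derivation:
pos=0: emit EQ '='
pos=1: emit SEMI ';'
pos=2: enter COMMENT mode (saw '/*')
exit COMMENT mode (now at pos=10)
pos=10: enter STRING mode
pos=10: emit STR "hi" (now at pos=14)
pos=15: ERROR — unrecognized char '$'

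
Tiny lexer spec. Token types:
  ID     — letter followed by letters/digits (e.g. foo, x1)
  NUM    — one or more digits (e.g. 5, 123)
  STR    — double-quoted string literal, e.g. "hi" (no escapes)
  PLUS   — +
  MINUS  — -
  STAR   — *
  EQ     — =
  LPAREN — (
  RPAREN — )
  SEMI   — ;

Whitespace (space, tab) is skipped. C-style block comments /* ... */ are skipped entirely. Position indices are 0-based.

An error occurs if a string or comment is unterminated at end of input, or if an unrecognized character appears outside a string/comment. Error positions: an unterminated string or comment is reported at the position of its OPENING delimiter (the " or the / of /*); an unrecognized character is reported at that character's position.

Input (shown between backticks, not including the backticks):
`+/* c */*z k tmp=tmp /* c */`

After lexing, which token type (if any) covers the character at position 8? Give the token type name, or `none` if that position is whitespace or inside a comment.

Answer: STAR

Derivation:
pos=0: emit PLUS '+'
pos=1: enter COMMENT mode (saw '/*')
exit COMMENT mode (now at pos=8)
pos=8: emit STAR '*'
pos=9: emit ID 'z' (now at pos=10)
pos=11: emit ID 'k' (now at pos=12)
pos=13: emit ID 'tmp' (now at pos=16)
pos=16: emit EQ '='
pos=17: emit ID 'tmp' (now at pos=20)
pos=21: enter COMMENT mode (saw '/*')
exit COMMENT mode (now at pos=28)
DONE. 7 tokens: [PLUS, STAR, ID, ID, ID, EQ, ID]
Position 8: char is '*' -> STAR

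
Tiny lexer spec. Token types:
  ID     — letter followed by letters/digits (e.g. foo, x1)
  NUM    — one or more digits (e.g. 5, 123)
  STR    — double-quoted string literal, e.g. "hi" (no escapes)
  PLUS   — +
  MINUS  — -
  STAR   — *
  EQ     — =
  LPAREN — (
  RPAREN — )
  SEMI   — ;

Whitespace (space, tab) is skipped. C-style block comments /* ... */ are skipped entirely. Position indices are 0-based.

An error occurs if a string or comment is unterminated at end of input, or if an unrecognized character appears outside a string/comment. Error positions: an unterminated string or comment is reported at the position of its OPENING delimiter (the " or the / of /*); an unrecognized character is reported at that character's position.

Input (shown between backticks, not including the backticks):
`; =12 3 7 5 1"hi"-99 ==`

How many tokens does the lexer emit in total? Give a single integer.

pos=0: emit SEMI ';'
pos=2: emit EQ '='
pos=3: emit NUM '12' (now at pos=5)
pos=6: emit NUM '3' (now at pos=7)
pos=8: emit NUM '7' (now at pos=9)
pos=10: emit NUM '5' (now at pos=11)
pos=12: emit NUM '1' (now at pos=13)
pos=13: enter STRING mode
pos=13: emit STR "hi" (now at pos=17)
pos=17: emit MINUS '-'
pos=18: emit NUM '99' (now at pos=20)
pos=21: emit EQ '='
pos=22: emit EQ '='
DONE. 12 tokens: [SEMI, EQ, NUM, NUM, NUM, NUM, NUM, STR, MINUS, NUM, EQ, EQ]

Answer: 12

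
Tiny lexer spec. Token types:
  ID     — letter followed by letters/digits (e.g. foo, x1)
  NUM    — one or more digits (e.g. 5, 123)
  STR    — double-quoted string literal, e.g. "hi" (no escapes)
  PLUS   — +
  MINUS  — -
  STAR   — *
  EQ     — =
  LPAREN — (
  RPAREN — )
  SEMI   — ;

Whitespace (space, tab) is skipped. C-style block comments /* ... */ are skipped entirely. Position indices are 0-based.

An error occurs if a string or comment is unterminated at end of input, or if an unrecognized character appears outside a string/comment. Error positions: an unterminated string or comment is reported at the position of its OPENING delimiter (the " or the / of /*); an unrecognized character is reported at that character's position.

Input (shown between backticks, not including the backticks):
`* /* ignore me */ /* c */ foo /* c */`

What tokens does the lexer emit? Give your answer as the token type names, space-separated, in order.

pos=0: emit STAR '*'
pos=2: enter COMMENT mode (saw '/*')
exit COMMENT mode (now at pos=17)
pos=18: enter COMMENT mode (saw '/*')
exit COMMENT mode (now at pos=25)
pos=26: emit ID 'foo' (now at pos=29)
pos=30: enter COMMENT mode (saw '/*')
exit COMMENT mode (now at pos=37)
DONE. 2 tokens: [STAR, ID]

Answer: STAR ID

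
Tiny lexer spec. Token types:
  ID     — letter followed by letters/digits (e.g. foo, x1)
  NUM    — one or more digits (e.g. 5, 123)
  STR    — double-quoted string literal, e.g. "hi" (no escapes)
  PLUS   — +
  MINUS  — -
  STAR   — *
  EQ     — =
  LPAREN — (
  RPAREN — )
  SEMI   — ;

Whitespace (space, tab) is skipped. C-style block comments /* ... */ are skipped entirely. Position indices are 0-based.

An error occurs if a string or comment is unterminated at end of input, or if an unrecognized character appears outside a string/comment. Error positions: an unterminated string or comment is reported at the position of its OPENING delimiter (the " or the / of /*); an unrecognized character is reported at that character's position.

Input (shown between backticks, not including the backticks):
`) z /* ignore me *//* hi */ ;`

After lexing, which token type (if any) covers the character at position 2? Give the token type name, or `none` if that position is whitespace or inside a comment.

pos=0: emit RPAREN ')'
pos=2: emit ID 'z' (now at pos=3)
pos=4: enter COMMENT mode (saw '/*')
exit COMMENT mode (now at pos=19)
pos=19: enter COMMENT mode (saw '/*')
exit COMMENT mode (now at pos=27)
pos=28: emit SEMI ';'
DONE. 3 tokens: [RPAREN, ID, SEMI]
Position 2: char is 'z' -> ID

Answer: ID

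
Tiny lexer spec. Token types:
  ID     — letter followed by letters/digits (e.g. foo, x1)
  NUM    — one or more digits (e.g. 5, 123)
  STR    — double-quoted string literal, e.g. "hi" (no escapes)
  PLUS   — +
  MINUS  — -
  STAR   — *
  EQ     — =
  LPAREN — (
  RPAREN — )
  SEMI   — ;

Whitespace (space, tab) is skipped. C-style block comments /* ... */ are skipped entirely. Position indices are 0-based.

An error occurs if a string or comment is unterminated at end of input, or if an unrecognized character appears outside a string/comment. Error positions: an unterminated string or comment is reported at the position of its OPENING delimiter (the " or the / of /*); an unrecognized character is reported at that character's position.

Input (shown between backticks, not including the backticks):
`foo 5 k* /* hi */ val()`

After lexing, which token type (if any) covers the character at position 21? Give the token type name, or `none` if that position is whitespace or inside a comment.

pos=0: emit ID 'foo' (now at pos=3)
pos=4: emit NUM '5' (now at pos=5)
pos=6: emit ID 'k' (now at pos=7)
pos=7: emit STAR '*'
pos=9: enter COMMENT mode (saw '/*')
exit COMMENT mode (now at pos=17)
pos=18: emit ID 'val' (now at pos=21)
pos=21: emit LPAREN '('
pos=22: emit RPAREN ')'
DONE. 7 tokens: [ID, NUM, ID, STAR, ID, LPAREN, RPAREN]
Position 21: char is '(' -> LPAREN

Answer: LPAREN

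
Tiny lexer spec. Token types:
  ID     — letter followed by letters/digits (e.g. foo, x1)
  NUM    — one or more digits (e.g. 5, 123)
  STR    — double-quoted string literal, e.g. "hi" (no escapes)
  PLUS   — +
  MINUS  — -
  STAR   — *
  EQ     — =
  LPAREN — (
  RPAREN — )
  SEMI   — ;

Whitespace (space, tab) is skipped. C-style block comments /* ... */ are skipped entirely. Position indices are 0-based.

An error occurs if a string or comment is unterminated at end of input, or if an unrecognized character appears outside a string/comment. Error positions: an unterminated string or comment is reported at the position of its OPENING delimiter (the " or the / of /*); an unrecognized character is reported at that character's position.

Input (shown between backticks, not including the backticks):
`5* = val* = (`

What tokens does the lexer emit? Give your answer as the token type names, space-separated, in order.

pos=0: emit NUM '5' (now at pos=1)
pos=1: emit STAR '*'
pos=3: emit EQ '='
pos=5: emit ID 'val' (now at pos=8)
pos=8: emit STAR '*'
pos=10: emit EQ '='
pos=12: emit LPAREN '('
DONE. 7 tokens: [NUM, STAR, EQ, ID, STAR, EQ, LPAREN]

Answer: NUM STAR EQ ID STAR EQ LPAREN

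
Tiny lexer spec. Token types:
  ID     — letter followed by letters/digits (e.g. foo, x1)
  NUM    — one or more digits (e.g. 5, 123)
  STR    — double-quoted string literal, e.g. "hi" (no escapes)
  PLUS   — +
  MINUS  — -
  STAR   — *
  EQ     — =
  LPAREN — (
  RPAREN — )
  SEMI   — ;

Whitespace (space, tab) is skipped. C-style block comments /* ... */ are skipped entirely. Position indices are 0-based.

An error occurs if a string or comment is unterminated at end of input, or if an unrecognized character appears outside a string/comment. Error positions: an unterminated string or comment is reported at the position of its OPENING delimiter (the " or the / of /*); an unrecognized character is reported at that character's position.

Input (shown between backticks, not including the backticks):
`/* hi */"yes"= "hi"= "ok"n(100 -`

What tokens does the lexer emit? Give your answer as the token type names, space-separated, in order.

Answer: STR EQ STR EQ STR ID LPAREN NUM MINUS

Derivation:
pos=0: enter COMMENT mode (saw '/*')
exit COMMENT mode (now at pos=8)
pos=8: enter STRING mode
pos=8: emit STR "yes" (now at pos=13)
pos=13: emit EQ '='
pos=15: enter STRING mode
pos=15: emit STR "hi" (now at pos=19)
pos=19: emit EQ '='
pos=21: enter STRING mode
pos=21: emit STR "ok" (now at pos=25)
pos=25: emit ID 'n' (now at pos=26)
pos=26: emit LPAREN '('
pos=27: emit NUM '100' (now at pos=30)
pos=31: emit MINUS '-'
DONE. 9 tokens: [STR, EQ, STR, EQ, STR, ID, LPAREN, NUM, MINUS]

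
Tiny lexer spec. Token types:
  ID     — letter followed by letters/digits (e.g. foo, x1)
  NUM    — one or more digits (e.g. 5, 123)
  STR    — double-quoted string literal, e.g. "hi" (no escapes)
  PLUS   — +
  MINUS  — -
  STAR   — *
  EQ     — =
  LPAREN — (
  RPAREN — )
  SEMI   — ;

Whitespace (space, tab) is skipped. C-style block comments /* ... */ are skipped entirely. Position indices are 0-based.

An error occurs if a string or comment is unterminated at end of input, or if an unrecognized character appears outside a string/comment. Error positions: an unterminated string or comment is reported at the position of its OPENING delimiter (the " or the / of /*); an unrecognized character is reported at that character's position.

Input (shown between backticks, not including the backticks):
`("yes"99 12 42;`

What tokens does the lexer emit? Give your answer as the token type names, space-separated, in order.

pos=0: emit LPAREN '('
pos=1: enter STRING mode
pos=1: emit STR "yes" (now at pos=6)
pos=6: emit NUM '99' (now at pos=8)
pos=9: emit NUM '12' (now at pos=11)
pos=12: emit NUM '42' (now at pos=14)
pos=14: emit SEMI ';'
DONE. 6 tokens: [LPAREN, STR, NUM, NUM, NUM, SEMI]

Answer: LPAREN STR NUM NUM NUM SEMI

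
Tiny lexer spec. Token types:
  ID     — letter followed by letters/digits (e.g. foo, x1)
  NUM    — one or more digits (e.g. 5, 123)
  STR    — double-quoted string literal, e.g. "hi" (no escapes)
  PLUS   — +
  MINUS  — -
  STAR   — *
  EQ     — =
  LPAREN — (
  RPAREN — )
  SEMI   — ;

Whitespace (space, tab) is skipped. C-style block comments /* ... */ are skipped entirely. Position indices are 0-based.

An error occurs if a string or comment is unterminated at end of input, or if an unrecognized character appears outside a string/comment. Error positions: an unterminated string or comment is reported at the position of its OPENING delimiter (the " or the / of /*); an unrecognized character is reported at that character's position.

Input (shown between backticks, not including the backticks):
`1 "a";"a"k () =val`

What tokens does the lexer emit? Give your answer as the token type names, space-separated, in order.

Answer: NUM STR SEMI STR ID LPAREN RPAREN EQ ID

Derivation:
pos=0: emit NUM '1' (now at pos=1)
pos=2: enter STRING mode
pos=2: emit STR "a" (now at pos=5)
pos=5: emit SEMI ';'
pos=6: enter STRING mode
pos=6: emit STR "a" (now at pos=9)
pos=9: emit ID 'k' (now at pos=10)
pos=11: emit LPAREN '('
pos=12: emit RPAREN ')'
pos=14: emit EQ '='
pos=15: emit ID 'val' (now at pos=18)
DONE. 9 tokens: [NUM, STR, SEMI, STR, ID, LPAREN, RPAREN, EQ, ID]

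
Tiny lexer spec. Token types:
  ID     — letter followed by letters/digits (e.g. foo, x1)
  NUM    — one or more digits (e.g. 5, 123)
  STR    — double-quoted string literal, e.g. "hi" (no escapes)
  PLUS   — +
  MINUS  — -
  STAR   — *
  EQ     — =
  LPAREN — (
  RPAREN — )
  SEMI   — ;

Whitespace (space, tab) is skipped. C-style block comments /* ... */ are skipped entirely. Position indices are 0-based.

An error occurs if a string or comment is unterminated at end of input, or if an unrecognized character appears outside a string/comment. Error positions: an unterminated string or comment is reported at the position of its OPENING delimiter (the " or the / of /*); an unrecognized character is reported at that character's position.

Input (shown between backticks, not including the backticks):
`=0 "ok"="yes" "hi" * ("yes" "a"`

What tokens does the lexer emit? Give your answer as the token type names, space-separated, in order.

pos=0: emit EQ '='
pos=1: emit NUM '0' (now at pos=2)
pos=3: enter STRING mode
pos=3: emit STR "ok" (now at pos=7)
pos=7: emit EQ '='
pos=8: enter STRING mode
pos=8: emit STR "yes" (now at pos=13)
pos=14: enter STRING mode
pos=14: emit STR "hi" (now at pos=18)
pos=19: emit STAR '*'
pos=21: emit LPAREN '('
pos=22: enter STRING mode
pos=22: emit STR "yes" (now at pos=27)
pos=28: enter STRING mode
pos=28: emit STR "a" (now at pos=31)
DONE. 10 tokens: [EQ, NUM, STR, EQ, STR, STR, STAR, LPAREN, STR, STR]

Answer: EQ NUM STR EQ STR STR STAR LPAREN STR STR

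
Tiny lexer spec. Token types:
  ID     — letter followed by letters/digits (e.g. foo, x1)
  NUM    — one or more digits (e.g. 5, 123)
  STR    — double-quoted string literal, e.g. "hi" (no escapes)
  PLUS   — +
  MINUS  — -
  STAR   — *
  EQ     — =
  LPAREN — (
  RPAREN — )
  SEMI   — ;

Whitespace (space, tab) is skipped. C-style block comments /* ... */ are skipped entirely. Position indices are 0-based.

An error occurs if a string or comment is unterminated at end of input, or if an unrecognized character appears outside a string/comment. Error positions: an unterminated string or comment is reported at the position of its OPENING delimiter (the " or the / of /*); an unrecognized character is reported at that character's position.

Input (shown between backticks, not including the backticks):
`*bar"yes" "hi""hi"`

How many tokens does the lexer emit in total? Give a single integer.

pos=0: emit STAR '*'
pos=1: emit ID 'bar' (now at pos=4)
pos=4: enter STRING mode
pos=4: emit STR "yes" (now at pos=9)
pos=10: enter STRING mode
pos=10: emit STR "hi" (now at pos=14)
pos=14: enter STRING mode
pos=14: emit STR "hi" (now at pos=18)
DONE. 5 tokens: [STAR, ID, STR, STR, STR]

Answer: 5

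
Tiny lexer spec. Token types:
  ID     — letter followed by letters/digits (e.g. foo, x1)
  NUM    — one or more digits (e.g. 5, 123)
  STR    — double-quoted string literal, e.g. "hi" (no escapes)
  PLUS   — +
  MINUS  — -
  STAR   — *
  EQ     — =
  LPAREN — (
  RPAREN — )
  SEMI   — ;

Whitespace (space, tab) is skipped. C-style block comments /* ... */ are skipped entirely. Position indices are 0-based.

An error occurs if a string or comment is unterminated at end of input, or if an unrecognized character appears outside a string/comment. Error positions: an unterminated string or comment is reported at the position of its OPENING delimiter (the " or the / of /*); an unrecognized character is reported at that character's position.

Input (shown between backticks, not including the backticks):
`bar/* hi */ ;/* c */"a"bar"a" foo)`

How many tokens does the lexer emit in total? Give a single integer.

Answer: 7

Derivation:
pos=0: emit ID 'bar' (now at pos=3)
pos=3: enter COMMENT mode (saw '/*')
exit COMMENT mode (now at pos=11)
pos=12: emit SEMI ';'
pos=13: enter COMMENT mode (saw '/*')
exit COMMENT mode (now at pos=20)
pos=20: enter STRING mode
pos=20: emit STR "a" (now at pos=23)
pos=23: emit ID 'bar' (now at pos=26)
pos=26: enter STRING mode
pos=26: emit STR "a" (now at pos=29)
pos=30: emit ID 'foo' (now at pos=33)
pos=33: emit RPAREN ')'
DONE. 7 tokens: [ID, SEMI, STR, ID, STR, ID, RPAREN]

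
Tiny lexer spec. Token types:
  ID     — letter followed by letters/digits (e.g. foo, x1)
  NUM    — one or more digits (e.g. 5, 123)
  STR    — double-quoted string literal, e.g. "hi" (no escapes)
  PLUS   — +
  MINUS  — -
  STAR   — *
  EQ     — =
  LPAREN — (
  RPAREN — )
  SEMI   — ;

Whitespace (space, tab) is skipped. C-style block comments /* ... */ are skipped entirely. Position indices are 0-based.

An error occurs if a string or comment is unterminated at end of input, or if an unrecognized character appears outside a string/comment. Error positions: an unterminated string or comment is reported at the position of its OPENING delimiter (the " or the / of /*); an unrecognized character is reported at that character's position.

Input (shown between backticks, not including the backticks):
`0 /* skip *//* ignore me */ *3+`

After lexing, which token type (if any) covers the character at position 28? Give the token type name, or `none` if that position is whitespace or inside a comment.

pos=0: emit NUM '0' (now at pos=1)
pos=2: enter COMMENT mode (saw '/*')
exit COMMENT mode (now at pos=12)
pos=12: enter COMMENT mode (saw '/*')
exit COMMENT mode (now at pos=27)
pos=28: emit STAR '*'
pos=29: emit NUM '3' (now at pos=30)
pos=30: emit PLUS '+'
DONE. 4 tokens: [NUM, STAR, NUM, PLUS]
Position 28: char is '*' -> STAR

Answer: STAR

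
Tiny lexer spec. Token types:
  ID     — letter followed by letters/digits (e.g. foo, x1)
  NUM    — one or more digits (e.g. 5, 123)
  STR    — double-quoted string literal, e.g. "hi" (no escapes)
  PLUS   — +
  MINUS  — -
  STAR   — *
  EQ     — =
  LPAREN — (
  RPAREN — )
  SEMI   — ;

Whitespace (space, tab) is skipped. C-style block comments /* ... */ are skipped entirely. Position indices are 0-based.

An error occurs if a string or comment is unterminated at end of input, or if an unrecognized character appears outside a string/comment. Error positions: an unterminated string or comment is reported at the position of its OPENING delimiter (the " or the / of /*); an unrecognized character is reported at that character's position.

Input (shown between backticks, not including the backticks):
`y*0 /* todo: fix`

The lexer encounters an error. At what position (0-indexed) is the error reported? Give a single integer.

Answer: 4

Derivation:
pos=0: emit ID 'y' (now at pos=1)
pos=1: emit STAR '*'
pos=2: emit NUM '0' (now at pos=3)
pos=4: enter COMMENT mode (saw '/*')
pos=4: ERROR — unterminated comment (reached EOF)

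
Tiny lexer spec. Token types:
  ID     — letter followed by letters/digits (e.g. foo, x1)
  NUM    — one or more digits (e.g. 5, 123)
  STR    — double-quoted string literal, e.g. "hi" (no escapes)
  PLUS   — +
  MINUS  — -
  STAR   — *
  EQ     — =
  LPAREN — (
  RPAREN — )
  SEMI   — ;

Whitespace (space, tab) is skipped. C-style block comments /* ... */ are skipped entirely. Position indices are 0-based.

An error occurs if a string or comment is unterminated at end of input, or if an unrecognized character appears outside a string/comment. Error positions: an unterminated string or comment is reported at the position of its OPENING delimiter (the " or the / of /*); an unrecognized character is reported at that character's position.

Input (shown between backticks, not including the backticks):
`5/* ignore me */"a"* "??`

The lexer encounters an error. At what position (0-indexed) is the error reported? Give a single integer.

pos=0: emit NUM '5' (now at pos=1)
pos=1: enter COMMENT mode (saw '/*')
exit COMMENT mode (now at pos=16)
pos=16: enter STRING mode
pos=16: emit STR "a" (now at pos=19)
pos=19: emit STAR '*'
pos=21: enter STRING mode
pos=21: ERROR — unterminated string

Answer: 21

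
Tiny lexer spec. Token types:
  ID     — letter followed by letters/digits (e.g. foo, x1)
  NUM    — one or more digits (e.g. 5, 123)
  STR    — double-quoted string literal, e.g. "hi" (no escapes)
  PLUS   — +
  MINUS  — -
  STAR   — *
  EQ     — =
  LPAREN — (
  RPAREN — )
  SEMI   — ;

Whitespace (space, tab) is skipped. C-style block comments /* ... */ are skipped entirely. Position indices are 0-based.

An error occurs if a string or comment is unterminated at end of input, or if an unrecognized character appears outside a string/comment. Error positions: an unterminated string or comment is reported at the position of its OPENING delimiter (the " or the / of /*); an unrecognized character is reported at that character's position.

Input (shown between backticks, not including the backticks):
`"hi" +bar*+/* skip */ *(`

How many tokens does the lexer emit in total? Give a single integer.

pos=0: enter STRING mode
pos=0: emit STR "hi" (now at pos=4)
pos=5: emit PLUS '+'
pos=6: emit ID 'bar' (now at pos=9)
pos=9: emit STAR '*'
pos=10: emit PLUS '+'
pos=11: enter COMMENT mode (saw '/*')
exit COMMENT mode (now at pos=21)
pos=22: emit STAR '*'
pos=23: emit LPAREN '('
DONE. 7 tokens: [STR, PLUS, ID, STAR, PLUS, STAR, LPAREN]

Answer: 7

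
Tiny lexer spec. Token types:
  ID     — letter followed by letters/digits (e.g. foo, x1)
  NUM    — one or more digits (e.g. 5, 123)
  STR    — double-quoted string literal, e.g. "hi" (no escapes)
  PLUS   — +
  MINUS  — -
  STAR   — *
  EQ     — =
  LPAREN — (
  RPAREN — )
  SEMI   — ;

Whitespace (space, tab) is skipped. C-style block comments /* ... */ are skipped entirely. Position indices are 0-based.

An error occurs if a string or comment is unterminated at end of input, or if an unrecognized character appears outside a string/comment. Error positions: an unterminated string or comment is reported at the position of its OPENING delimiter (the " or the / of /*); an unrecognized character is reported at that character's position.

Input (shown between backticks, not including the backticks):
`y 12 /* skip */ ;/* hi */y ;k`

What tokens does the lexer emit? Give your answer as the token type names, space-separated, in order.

pos=0: emit ID 'y' (now at pos=1)
pos=2: emit NUM '12' (now at pos=4)
pos=5: enter COMMENT mode (saw '/*')
exit COMMENT mode (now at pos=15)
pos=16: emit SEMI ';'
pos=17: enter COMMENT mode (saw '/*')
exit COMMENT mode (now at pos=25)
pos=25: emit ID 'y' (now at pos=26)
pos=27: emit SEMI ';'
pos=28: emit ID 'k' (now at pos=29)
DONE. 6 tokens: [ID, NUM, SEMI, ID, SEMI, ID]

Answer: ID NUM SEMI ID SEMI ID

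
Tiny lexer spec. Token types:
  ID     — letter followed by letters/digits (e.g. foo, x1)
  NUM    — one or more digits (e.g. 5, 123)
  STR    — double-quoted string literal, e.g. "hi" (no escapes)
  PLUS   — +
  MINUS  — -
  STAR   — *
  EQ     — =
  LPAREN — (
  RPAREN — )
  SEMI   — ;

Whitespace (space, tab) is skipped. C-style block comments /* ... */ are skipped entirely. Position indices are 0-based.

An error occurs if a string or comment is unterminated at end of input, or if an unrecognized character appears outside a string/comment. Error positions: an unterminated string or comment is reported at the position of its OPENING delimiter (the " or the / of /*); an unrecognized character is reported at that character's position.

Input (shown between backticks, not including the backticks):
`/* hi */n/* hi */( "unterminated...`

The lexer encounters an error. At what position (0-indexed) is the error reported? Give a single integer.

Answer: 19

Derivation:
pos=0: enter COMMENT mode (saw '/*')
exit COMMENT mode (now at pos=8)
pos=8: emit ID 'n' (now at pos=9)
pos=9: enter COMMENT mode (saw '/*')
exit COMMENT mode (now at pos=17)
pos=17: emit LPAREN '('
pos=19: enter STRING mode
pos=19: ERROR — unterminated string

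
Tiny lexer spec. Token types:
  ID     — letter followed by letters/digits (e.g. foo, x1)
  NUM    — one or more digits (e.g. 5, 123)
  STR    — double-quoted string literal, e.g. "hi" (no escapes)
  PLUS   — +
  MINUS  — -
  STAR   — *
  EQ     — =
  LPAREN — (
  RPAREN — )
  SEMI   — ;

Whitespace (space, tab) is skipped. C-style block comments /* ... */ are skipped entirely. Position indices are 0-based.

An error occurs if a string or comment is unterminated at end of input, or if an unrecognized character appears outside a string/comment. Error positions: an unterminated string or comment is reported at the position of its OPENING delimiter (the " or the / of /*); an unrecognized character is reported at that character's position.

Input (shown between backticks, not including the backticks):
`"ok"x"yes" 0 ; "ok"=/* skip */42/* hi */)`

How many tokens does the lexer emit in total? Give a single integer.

pos=0: enter STRING mode
pos=0: emit STR "ok" (now at pos=4)
pos=4: emit ID 'x' (now at pos=5)
pos=5: enter STRING mode
pos=5: emit STR "yes" (now at pos=10)
pos=11: emit NUM '0' (now at pos=12)
pos=13: emit SEMI ';'
pos=15: enter STRING mode
pos=15: emit STR "ok" (now at pos=19)
pos=19: emit EQ '='
pos=20: enter COMMENT mode (saw '/*')
exit COMMENT mode (now at pos=30)
pos=30: emit NUM '42' (now at pos=32)
pos=32: enter COMMENT mode (saw '/*')
exit COMMENT mode (now at pos=40)
pos=40: emit RPAREN ')'
DONE. 9 tokens: [STR, ID, STR, NUM, SEMI, STR, EQ, NUM, RPAREN]

Answer: 9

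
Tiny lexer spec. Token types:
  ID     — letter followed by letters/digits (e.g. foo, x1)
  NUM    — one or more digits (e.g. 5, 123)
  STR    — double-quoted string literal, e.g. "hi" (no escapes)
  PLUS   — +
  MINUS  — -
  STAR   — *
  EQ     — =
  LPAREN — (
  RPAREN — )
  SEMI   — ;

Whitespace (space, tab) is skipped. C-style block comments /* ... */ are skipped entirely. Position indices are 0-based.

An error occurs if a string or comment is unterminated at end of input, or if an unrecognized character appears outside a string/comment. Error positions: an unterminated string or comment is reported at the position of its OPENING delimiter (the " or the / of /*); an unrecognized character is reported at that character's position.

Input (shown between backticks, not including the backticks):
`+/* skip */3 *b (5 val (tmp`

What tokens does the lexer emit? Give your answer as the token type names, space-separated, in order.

Answer: PLUS NUM STAR ID LPAREN NUM ID LPAREN ID

Derivation:
pos=0: emit PLUS '+'
pos=1: enter COMMENT mode (saw '/*')
exit COMMENT mode (now at pos=11)
pos=11: emit NUM '3' (now at pos=12)
pos=13: emit STAR '*'
pos=14: emit ID 'b' (now at pos=15)
pos=16: emit LPAREN '('
pos=17: emit NUM '5' (now at pos=18)
pos=19: emit ID 'val' (now at pos=22)
pos=23: emit LPAREN '('
pos=24: emit ID 'tmp' (now at pos=27)
DONE. 9 tokens: [PLUS, NUM, STAR, ID, LPAREN, NUM, ID, LPAREN, ID]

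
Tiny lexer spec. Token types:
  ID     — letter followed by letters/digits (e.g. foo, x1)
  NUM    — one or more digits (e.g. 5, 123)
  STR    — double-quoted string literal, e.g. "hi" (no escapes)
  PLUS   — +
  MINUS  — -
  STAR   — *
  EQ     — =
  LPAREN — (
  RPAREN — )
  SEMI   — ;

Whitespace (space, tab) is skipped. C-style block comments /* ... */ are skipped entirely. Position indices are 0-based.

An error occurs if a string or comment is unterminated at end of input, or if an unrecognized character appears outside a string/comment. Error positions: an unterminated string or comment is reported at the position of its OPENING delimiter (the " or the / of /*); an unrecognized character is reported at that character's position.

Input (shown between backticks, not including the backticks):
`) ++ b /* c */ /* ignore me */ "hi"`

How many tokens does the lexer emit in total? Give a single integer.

pos=0: emit RPAREN ')'
pos=2: emit PLUS '+'
pos=3: emit PLUS '+'
pos=5: emit ID 'b' (now at pos=6)
pos=7: enter COMMENT mode (saw '/*')
exit COMMENT mode (now at pos=14)
pos=15: enter COMMENT mode (saw '/*')
exit COMMENT mode (now at pos=30)
pos=31: enter STRING mode
pos=31: emit STR "hi" (now at pos=35)
DONE. 5 tokens: [RPAREN, PLUS, PLUS, ID, STR]

Answer: 5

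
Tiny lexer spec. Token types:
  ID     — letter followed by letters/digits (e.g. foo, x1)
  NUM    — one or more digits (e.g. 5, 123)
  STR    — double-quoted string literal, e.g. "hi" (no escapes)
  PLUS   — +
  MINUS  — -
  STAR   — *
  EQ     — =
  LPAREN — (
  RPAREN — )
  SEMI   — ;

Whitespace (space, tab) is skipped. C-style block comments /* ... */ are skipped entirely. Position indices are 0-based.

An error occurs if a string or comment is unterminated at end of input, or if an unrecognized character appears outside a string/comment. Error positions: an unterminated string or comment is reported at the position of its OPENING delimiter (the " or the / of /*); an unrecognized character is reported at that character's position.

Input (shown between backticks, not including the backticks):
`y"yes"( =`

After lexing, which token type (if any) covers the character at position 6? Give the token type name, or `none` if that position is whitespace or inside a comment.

pos=0: emit ID 'y' (now at pos=1)
pos=1: enter STRING mode
pos=1: emit STR "yes" (now at pos=6)
pos=6: emit LPAREN '('
pos=8: emit EQ '='
DONE. 4 tokens: [ID, STR, LPAREN, EQ]
Position 6: char is '(' -> LPAREN

Answer: LPAREN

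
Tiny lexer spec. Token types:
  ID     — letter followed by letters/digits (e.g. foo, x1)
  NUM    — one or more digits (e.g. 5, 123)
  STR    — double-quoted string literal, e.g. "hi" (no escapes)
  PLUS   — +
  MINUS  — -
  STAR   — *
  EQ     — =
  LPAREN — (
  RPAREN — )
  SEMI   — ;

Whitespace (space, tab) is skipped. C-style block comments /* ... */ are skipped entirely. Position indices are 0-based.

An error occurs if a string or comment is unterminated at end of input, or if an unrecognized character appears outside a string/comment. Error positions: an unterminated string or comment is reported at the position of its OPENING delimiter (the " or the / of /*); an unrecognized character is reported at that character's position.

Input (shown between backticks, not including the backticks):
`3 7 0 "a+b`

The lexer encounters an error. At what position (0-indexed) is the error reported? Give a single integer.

Answer: 6

Derivation:
pos=0: emit NUM '3' (now at pos=1)
pos=2: emit NUM '7' (now at pos=3)
pos=4: emit NUM '0' (now at pos=5)
pos=6: enter STRING mode
pos=6: ERROR — unterminated string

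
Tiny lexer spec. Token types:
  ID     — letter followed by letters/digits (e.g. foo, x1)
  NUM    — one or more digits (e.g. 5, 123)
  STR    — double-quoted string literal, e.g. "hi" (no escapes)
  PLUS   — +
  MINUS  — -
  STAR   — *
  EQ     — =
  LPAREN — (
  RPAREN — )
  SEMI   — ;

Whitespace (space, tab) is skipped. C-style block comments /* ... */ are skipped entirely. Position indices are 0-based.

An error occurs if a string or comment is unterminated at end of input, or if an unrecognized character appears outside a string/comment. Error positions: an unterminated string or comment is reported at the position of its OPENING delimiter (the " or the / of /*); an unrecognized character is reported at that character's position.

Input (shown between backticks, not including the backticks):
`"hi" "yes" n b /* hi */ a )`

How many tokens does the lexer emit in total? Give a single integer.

pos=0: enter STRING mode
pos=0: emit STR "hi" (now at pos=4)
pos=5: enter STRING mode
pos=5: emit STR "yes" (now at pos=10)
pos=11: emit ID 'n' (now at pos=12)
pos=13: emit ID 'b' (now at pos=14)
pos=15: enter COMMENT mode (saw '/*')
exit COMMENT mode (now at pos=23)
pos=24: emit ID 'a' (now at pos=25)
pos=26: emit RPAREN ')'
DONE. 6 tokens: [STR, STR, ID, ID, ID, RPAREN]

Answer: 6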